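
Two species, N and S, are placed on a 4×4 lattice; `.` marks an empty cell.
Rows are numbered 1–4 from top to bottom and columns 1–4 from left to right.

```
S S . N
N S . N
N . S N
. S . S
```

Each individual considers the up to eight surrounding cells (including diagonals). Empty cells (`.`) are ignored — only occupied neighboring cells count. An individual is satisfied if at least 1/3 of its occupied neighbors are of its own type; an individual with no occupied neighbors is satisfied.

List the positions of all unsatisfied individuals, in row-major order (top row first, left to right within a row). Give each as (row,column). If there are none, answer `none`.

(2,1)

(1,1)S 2/3 ✓
(1,2)S 2/3 ✓
(1,4)N 1/1 ✓
(2,1)N 1/4 ✗
(2,2)S 3/5 ✓
(2,4)N 2/3 ✓
(3,1)N 1/3 ✓
(3,3)S 3/5 ✓
(3,4)N 1/3 ✓
(4,2)S 1/2 ✓
(4,4)S 1/2 ✓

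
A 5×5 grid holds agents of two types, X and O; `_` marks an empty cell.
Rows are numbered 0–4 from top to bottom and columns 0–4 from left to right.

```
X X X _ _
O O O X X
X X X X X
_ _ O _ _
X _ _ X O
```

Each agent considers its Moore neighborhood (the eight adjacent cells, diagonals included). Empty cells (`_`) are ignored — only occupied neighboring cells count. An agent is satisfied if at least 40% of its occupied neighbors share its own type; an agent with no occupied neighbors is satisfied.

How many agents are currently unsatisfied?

Row 0: (0,0)X 1/3 ✗ · (0,1)X 2/5 ✓ · (0,2)X 2/4 ✓
Row 1: (1,0)O 1/5 ✗ · (1,1)O 2/8 ✗ · (1,2)O 1/7 ✗ · (1,3)X 5/6 ✓ · (1,4)X 3/3 ✓
Row 2: (2,0)X 1/3 ✗ · (2,1)X 2/6 ✗ · (2,2)X 3/6 ✓ · (2,3)X 4/6 ✓ · (2,4)X 3/3 ✓
Row 3: (3,2)O 0/4 ✗
Row 4: (4,0)X 0/0 ✓ · (4,3)X 0/2 ✗ · (4,4)O 0/1 ✗
Unsatisfied: (0,0), (1,0), (1,1), (1,2), (2,0), (2,1), (3,2), (4,3), (4,4) — 9 in total.

9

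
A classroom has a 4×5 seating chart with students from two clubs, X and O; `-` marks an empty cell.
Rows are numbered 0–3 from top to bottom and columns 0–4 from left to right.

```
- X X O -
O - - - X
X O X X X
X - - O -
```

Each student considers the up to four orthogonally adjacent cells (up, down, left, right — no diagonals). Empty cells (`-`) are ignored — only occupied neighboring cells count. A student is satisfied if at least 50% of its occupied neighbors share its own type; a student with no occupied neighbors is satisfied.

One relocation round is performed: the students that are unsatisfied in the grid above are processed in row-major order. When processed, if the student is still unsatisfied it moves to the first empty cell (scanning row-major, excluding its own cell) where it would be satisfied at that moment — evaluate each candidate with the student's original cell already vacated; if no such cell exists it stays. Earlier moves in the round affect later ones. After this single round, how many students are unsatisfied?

Initially unsatisfied (in order): (0,3), (1,0), (2,0), (2,1), (3,3).
  (0,3) → (0,0).
  (1,0): now satisfied by earlier moves; stays.
  (2,0) → (0,3).
  (2,1) → (1,1).
  (3,3) → (2,0).
Resulting grid:
O X X X -
O O - - X
O - X X X
X - - - -
Unsatisfied now: (0,1), (3,0).

2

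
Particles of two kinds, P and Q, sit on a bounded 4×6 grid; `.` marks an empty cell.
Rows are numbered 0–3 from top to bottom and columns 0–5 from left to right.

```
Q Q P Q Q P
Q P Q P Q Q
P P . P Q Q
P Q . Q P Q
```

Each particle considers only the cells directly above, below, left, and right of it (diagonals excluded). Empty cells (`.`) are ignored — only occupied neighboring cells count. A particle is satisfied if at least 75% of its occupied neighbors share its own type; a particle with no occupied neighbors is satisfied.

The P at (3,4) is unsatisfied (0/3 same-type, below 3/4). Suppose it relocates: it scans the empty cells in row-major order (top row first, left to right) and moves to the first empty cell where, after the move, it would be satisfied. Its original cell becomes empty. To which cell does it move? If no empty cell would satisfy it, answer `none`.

Vacating (3,4). Empty cells in order:
  (2,2): 2/3 same-type → still unsatisfied.
  (3,2): 0/2 same-type → still unsatisfied.

none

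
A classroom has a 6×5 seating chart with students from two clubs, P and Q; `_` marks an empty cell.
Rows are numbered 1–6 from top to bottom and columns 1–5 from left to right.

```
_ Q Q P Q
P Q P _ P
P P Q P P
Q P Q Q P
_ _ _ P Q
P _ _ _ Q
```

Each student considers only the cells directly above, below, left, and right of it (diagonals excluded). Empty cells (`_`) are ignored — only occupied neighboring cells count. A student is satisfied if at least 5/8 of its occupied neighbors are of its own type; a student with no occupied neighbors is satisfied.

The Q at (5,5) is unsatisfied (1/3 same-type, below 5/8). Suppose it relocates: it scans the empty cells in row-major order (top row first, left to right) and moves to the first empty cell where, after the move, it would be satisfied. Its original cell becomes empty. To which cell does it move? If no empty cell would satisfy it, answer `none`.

Vacating (5,5). Empty cells in order:
  (1,1): 1/2 same-type → still unsatisfied.
  (2,4): 0/4 same-type → still unsatisfied.
  (5,1): 1/2 same-type → still unsatisfied.
  (5,2): 0/1 same-type → still unsatisfied.
  (5,3): 1/2 same-type → still unsatisfied.
  (6,2): 0/1 same-type → still unsatisfied.
  (6,3): 0/0 same-type → satisfied — stop here.

(6,3)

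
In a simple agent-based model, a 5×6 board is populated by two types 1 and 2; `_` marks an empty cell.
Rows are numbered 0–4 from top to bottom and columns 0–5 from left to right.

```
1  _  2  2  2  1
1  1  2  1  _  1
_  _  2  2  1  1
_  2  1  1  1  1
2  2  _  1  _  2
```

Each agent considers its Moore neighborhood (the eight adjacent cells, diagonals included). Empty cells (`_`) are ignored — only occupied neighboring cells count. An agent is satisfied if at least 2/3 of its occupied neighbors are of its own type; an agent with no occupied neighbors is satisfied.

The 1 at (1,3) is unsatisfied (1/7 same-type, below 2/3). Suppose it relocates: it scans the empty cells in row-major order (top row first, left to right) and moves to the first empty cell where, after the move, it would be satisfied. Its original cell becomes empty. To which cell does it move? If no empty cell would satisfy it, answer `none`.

Vacating (1,3). Empty cells in order:
  (0,1): 3/5 same-type → still unsatisfied.
  (1,4): 4/7 same-type → still unsatisfied.
  (2,0): 2/3 same-type → satisfied — stop here.

(2,0)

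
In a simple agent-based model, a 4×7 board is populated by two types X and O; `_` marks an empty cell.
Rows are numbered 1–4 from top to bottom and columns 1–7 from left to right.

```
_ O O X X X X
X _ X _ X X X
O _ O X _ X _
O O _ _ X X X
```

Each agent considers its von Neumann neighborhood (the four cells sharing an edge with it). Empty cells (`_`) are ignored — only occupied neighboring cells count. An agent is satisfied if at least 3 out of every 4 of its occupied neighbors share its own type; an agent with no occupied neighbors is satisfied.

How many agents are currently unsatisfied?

Row 1: (1,2)O 1/1 ok · (1,3)O 1/3 unhappy · (1,4)X 1/2 unhappy · (1,5)X 3/3 ok · (1,6)X 3/3 ok · (1,7)X 2/2 ok
Row 2: (2,1)X 0/1 unhappy · (2,3)X 0/2 unhappy · (2,5)X 2/2 ok · (2,6)X 4/4 ok · (2,7)X 2/2 ok
Row 3: (3,1)O 1/2 unhappy · (3,3)O 0/2 unhappy · (3,4)X 0/1 unhappy · (3,6)X 2/2 ok
Row 4: (4,1)O 2/2 ok · (4,2)O 1/1 ok · (4,5)X 1/1 ok · (4,6)X 3/3 ok · (4,7)X 1/1 ok
Unsatisfied: (1,3), (1,4), (2,1), (2,3), (3,1), (3,3), (3,4) — 7 in total.

7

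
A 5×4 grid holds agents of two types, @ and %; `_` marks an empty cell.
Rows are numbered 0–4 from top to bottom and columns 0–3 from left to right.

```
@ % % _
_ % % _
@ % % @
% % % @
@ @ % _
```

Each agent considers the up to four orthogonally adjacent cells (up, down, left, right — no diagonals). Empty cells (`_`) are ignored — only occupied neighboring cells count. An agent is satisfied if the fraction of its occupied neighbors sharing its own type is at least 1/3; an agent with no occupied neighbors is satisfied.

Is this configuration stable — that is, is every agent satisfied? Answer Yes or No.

No

Row 0: (0,0)@ 0/1 unhappy · (0,1)% 2/3 ok · (0,2)% 2/2 ok
Row 1: (1,1)% 3/3 ok · (1,2)% 3/3 ok
Row 2: (2,0)@ 0/2 unhappy · (2,1)% 3/4 ok · (2,2)% 3/4 ok · (2,3)@ 1/2 ok
Row 3: (3,0)% 1/3 ok · (3,1)% 3/4 ok · (3,2)% 3/4 ok · (3,3)@ 1/2 ok
Row 4: (4,0)@ 1/2 ok · (4,1)@ 1/3 ok · (4,2)% 1/2 ok
For instance (0,0) has only 0/1 same-type neighbors, below 1/3.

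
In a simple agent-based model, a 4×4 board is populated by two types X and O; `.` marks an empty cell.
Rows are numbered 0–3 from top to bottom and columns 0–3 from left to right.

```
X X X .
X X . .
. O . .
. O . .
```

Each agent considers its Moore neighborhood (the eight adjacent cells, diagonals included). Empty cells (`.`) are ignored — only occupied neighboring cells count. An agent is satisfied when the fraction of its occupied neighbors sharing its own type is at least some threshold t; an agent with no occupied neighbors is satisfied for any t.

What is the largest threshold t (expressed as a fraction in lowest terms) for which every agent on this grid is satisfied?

(0,0)X 3/3
(0,1)X 4/4
(0,2)X 2/2
(1,0)X 3/4
(1,1)X 4/5
(2,1)O 1/3
(3,1)O 1/1
The smallest same-type fraction is 1/3 at (2,1), which reduces to 1/3. Any threshold above that leaves this agent unsatisfied.

1/3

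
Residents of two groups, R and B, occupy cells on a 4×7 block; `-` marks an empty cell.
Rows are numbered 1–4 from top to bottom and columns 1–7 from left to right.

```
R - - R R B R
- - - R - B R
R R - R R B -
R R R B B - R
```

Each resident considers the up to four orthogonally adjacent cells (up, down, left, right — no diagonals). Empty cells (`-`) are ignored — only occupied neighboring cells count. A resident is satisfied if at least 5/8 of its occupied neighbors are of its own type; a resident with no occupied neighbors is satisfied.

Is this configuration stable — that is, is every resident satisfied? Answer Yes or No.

(1,1)R 0/0 ok
(1,4)R 2/2 ok
(1,5)R 1/2 unhappy
(1,6)B 1/3 unhappy
(1,7)R 1/2 unhappy
(2,4)R 2/2 ok
(2,6)B 2/3 ok
(2,7)R 1/2 unhappy
(3,1)R 2/2 ok
(3,2)R 2/2 ok
(3,4)R 2/3 ok
(3,5)R 1/3 unhappy
(3,6)B 1/2 unhappy
(4,1)R 2/2 ok
(4,2)R 3/3 ok
(4,3)R 1/2 unhappy
(4,4)B 1/3 unhappy
(4,5)B 1/2 unhappy
(4,7)R 0/0 ok
For instance (1,5) has only 1/2 same-type neighbors, below 5/8.

No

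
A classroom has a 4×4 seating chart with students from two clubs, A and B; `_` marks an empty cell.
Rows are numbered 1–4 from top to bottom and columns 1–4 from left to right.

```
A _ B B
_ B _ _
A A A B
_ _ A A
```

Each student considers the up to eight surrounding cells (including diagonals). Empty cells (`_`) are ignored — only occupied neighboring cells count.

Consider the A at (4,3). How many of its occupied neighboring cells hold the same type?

Occupied neighbors of (4,3): (3,2)=A, (3,3)=A, (3,4)=B, (4,4)=A.
Same type (A): 3 of 4.

3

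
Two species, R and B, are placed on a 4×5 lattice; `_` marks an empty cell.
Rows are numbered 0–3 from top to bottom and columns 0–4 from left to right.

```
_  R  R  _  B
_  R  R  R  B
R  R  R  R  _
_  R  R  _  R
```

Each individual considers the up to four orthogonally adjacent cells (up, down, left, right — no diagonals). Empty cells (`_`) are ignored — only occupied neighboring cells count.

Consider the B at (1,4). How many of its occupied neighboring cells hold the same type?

1

Occupied neighbors of (1,4): (0,4)=B, (1,3)=R.
Same type (B): 1 of 2.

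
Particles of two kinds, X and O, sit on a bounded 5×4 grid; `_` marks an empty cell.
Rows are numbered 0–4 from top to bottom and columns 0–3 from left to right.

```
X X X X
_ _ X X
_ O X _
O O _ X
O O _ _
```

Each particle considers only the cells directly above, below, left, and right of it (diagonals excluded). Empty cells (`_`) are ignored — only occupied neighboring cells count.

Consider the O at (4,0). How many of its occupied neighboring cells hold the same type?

2

Occupied neighbors of (4,0): (3,0)=O, (4,1)=O.
Same type (O): 2 of 2.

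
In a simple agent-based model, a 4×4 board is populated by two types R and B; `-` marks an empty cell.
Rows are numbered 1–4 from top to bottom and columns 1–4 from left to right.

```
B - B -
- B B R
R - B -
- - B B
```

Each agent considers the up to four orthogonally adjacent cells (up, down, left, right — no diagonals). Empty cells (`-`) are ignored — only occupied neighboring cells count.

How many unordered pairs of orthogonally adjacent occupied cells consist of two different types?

1

Scan each occupied cell's neighbors to the right and below so each pair is counted once.
From row 1: 0 unlike of 1 pairs (running 0/1).
From row 2: 1 unlike of 3 pairs (running 1/4).
From row 3: 0 unlike of 1 pairs (running 1/5).
From row 4: 0 unlike of 1 pairs (running 1/6).
Total adjacent occupied pairs: 6; unlike-type pairs: 1.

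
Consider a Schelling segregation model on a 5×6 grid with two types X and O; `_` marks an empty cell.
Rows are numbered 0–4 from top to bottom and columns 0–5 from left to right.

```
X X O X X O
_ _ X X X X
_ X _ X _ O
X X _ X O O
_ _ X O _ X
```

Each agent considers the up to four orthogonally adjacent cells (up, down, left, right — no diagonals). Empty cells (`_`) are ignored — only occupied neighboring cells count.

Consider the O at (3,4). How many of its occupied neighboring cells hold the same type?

Occupied neighbors of (3,4): (3,3)=X, (3,5)=O.
Same type (O): 1 of 2.

1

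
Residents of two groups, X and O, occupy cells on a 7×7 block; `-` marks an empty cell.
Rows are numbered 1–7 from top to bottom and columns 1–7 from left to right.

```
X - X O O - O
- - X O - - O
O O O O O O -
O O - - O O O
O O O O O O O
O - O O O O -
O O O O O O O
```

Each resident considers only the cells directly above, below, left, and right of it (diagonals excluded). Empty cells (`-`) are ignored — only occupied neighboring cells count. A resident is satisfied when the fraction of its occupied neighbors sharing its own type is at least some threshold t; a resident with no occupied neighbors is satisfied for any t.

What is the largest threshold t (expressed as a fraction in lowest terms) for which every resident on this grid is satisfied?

(1,1)X — no occupied neighbors
(1,3)X 1/2
(1,4)O 2/3
(1,5)O 1/1
(1,7)O 1/1
(2,3)X 1/3
(2,4)O 2/3
(2,7)O 1/1
(3,1)O 2/2
(3,2)O 3/3
(3,3)O 2/3
(3,4)O 3/3
(3,5)O 3/3
(3,6)O 2/2
(4,1)O 3/3
(4,2)O 3/3
(4,5)O 3/3
(4,6)O 4/4
(4,7)O 2/2
(5,1)O 3/3
(5,2)O 3/3
(5,3)O 3/3
(5,4)O 3/3
(5,5)O 4/4
(5,6)O 4/4
(5,7)O 2/2
(6,1)O 2/2
(6,3)O 3/3
(6,4)O 4/4
(6,5)O 4/4
(6,6)O 3/3
(7,1)O 2/2
(7,2)O 2/2
(7,3)O 3/3
(7,4)O 3/3
(7,5)O 3/3
(7,6)O 3/3
(7,7)O 1/1
The smallest same-type fraction is 1/3 at (2,3), which reduces to 1/3. Any threshold above that leaves this resident unsatisfied.

1/3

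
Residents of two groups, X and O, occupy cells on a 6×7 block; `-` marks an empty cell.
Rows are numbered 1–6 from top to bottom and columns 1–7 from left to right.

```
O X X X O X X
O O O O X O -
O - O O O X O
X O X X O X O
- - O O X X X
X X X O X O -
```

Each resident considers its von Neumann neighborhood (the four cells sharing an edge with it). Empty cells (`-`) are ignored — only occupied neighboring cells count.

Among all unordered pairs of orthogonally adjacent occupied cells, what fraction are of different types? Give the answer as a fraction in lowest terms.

4/7

Scan each occupied cell's neighbors to the right and below so each pair is counted once.
From row 1: 8 unlike of 12 pairs (running 8/12).
From row 2: 4 unlike of 10 pairs (running 12/22).
From row 3: 5 unlike of 10 pairs (running 17/32).
From row 4: 9 unlike of 11 pairs (running 26/43).
From row 5: 3 unlike of 8 pairs (running 29/51).
From row 6: 3 unlike of 5 pairs (running 32/56).
Total adjacent occupied pairs: 56; unlike-type pairs: 32.
32/56 reduces to 4/7.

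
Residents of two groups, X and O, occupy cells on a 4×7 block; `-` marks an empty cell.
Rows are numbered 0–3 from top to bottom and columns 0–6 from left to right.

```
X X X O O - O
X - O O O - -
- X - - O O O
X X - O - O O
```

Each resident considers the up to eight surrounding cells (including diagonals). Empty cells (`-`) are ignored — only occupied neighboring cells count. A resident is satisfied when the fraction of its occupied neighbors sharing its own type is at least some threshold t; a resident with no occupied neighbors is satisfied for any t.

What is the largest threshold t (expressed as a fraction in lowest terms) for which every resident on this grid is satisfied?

(0,0)X 2/2
(0,1)X 3/4
(0,2)X 1/4
(0,3)O 4/5
(0,4)O 3/3
(0,6)O — no occupied neighbors
(1,0)X 3/3
(1,2)O 2/5
(1,3)O 5/6
(1,4)O 5/5
(2,1)X 3/4
(2,4)O 5/5
(2,5)O 5/5
(2,6)O 3/3
(3,0)X 2/2
(3,1)X 2/2
(3,3)O 1/1
(3,5)O 4/4
(3,6)O 3/3
The smallest same-type fraction is 1/4 at (0,2), which reduces to 1/4. Any threshold above that leaves this resident unsatisfied.

1/4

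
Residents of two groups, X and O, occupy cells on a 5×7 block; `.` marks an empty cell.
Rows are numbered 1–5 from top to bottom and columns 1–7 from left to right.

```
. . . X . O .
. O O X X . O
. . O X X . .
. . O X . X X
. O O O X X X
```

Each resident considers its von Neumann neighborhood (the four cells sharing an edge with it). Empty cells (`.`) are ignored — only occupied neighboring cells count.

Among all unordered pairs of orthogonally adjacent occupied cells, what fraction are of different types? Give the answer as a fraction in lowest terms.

Scan each occupied cell's neighbors to the right and below so each pair is counted once.
Row 1: X(1,4)–X(2,4)=  → 0/1 unlike.
Row 2: O(2,2)–O(2,3)= O(2,3)–X(2,4)≠ O(2,3)–O(3,3)= X(2,4)–X(2,5)= X(2,4)–X(3,4)= X(2,5)–X(3,5)=  → 1/6 unlike.
Row 3: O(3,3)–X(3,4)≠ O(3,3)–O(4,3)= X(3,4)–X(3,5)= X(3,4)–X(4,4)=  → 1/4 unlike.
Row 4: O(4,3)–X(4,4)≠ O(4,3)–O(5,3)= X(4,4)–O(5,4)≠ X(4,6)–X(4,7)= X(4,6)–X(5,6)= X(4,7)–X(5,7)=  → 2/6 unlike.
Row 5: O(5,2)–O(5,3)= O(5,3)–O(5,4)= O(5,4)–X(5,5)≠ X(5,5)–X(5,6)= X(5,6)–X(5,7)=  → 1/5 unlike.
Total adjacent occupied pairs: 22; unlike-type pairs: 5.
5/22 is already in lowest terms.

5/22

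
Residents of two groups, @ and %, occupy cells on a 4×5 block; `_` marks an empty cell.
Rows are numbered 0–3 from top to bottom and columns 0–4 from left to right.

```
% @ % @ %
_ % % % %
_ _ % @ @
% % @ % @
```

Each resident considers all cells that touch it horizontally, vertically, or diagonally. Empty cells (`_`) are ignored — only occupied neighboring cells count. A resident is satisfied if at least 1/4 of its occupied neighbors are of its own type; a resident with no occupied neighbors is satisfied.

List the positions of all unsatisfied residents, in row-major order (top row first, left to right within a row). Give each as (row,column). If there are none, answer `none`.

Row 0: (0,0)% 1/2 satisfied · (0,1)@ 0/4 not · (0,2)% 3/5 satisfied · (0,3)@ 0/5 not · (0,4)% 2/3 satisfied
Row 1: (1,1)% 4/5 satisfied · (1,2)% 4/7 satisfied · (1,3)% 5/8 satisfied · (1,4)% 2/5 satisfied
Row 2: (2,2)% 5/7 satisfied · (2,3)@ 3/8 satisfied · (2,4)@ 2/5 satisfied
Row 3: (3,0)% 1/1 satisfied · (3,1)% 2/3 satisfied · (3,2)@ 1/4 satisfied · (3,3)% 1/5 not · (3,4)@ 2/3 satisfied

(0,1), (0,3), (3,3)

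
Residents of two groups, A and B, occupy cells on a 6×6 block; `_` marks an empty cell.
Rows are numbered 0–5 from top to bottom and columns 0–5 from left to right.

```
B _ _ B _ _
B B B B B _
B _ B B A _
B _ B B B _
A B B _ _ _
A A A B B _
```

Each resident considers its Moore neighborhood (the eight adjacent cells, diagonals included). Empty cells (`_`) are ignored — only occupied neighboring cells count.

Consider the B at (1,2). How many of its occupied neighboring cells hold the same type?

Occupied neighbors of (1,2): (0,3)=B, (1,1)=B, (1,3)=B, (2,2)=B, (2,3)=B.
Same type (B): 5 of 5.

5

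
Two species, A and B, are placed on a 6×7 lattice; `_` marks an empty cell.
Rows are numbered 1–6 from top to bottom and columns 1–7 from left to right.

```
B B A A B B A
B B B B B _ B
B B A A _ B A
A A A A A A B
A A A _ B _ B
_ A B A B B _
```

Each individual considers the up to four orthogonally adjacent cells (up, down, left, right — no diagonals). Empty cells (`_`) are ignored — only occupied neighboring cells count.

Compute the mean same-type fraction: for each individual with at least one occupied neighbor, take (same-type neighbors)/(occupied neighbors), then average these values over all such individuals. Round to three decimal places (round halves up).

0.581

Row 1: (1,1)B 2/2 · (1,2)B 2/3 · (1,3)A 1/3 · (1,4)A 1/3 · (1,5)B 2/3 · (1,6)B 1/2 · (1,7)A 0/2
Row 2: (2,1)B 3/3 · (2,2)B 4/4 · (2,3)B 2/4 · (2,4)B 2/4 · (2,5)B 2/2 · (2,7)B 0/2
Row 3: (3,1)B 2/3 · (3,2)B 2/4 · (3,3)A 2/4 · (3,4)A 2/3 · (3,6)B 0/2 · (3,7)A 0/3
Row 4: (4,1)A 2/3 · (4,2)A 3/4 · (4,3)A 4/4 · (4,4)A 3/3 · (4,5)A 2/3 · (4,6)A 1/3 · (4,7)B 1/3
Row 5: (5,1)A 2/2 · (5,2)A 4/4 · (5,3)A 2/3 · (5,5)B 1/2 · (5,7)B 1/1
Row 6: (6,2)A 1/2 · (6,3)B 0/3 · (6,4)A 0/2 · (6,5)B 2/3 · (6,6)B 1/1
Sum over 36 individuals: 2/2 + 2/3 + 1/3 + 1/3 + 2/3 + 1/2 + 0/2 + 3/3 + 4/4 + 2/4 + 2/4 + 2/2 + 0/2 + 2/3 + 2/4 + 2/4 + 2/3 + 0/2 + 0/3 + 2/3 + 3/4 + 4/4 + 3/3 + 2/3 + 1/3 + 1/3 + 2/2 + 4/4 + 2/3 + 1/2 + 1/1 + 1/2 + 0/3 + 0/2 + 2/3 + 1/1 = 251/12; mean = 251/12 ÷ 36 = 251/432 = 0.581018… → 0.581.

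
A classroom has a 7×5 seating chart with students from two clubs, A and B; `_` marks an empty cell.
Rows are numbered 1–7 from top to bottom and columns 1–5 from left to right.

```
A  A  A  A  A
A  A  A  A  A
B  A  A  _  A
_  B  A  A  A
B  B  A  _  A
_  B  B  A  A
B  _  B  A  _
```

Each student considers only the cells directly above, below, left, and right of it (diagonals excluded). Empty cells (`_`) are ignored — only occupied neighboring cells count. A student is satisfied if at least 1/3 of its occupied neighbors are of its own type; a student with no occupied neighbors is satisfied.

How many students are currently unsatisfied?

(1,1)A 2/2 ok
(1,2)A 3/3 ok
(1,3)A 3/3 ok
(1,4)A 3/3 ok
(1,5)A 2/2 ok
(2,1)A 2/3 ok
(2,2)A 4/4 ok
(2,3)A 4/4 ok
(2,4)A 3/3 ok
(2,5)A 3/3 ok
(3,1)B 0/2 unhappy
(3,2)A 2/4 ok
(3,3)A 3/3 ok
(3,5)A 2/2 ok
(4,2)B 1/3 ok
(4,3)A 3/4 ok
(4,4)A 2/2 ok
(4,5)A 3/3 ok
(5,1)B 1/1 ok
(5,2)B 3/4 ok
(5,3)A 1/3 ok
(5,5)A 2/2 ok
(6,2)B 2/2 ok
(6,3)B 2/4 ok
(6,4)A 2/3 ok
(6,5)A 2/2 ok
(7,1)B 0/0 ok
(7,3)B 1/2 ok
(7,4)A 1/2 ok
Unsatisfied: (3,1) — 1 in total.

1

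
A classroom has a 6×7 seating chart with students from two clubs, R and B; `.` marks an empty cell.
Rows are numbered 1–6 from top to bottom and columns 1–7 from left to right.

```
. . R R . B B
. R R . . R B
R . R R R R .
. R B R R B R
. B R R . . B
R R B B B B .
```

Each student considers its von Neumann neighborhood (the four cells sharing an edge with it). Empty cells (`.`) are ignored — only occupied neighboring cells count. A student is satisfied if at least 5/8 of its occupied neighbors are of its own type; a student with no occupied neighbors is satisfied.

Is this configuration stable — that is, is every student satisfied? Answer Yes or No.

No

Row 1: (1,3)R 2/2 ok · (1,4)R 1/1 ok · (1,6)B 1/2 unhappy · (1,7)B 2/2 ok
Row 2: (2,2)R 1/1 ok · (2,3)R 3/3 ok · (2,6)R 1/3 unhappy · (2,7)B 1/2 unhappy
Row 3: (3,1)R 0/0 ok · (3,3)R 2/3 ok · (3,4)R 3/3 ok · (3,5)R 3/3 ok · (3,6)R 2/3 ok
Row 4: (4,2)R 0/2 unhappy · (4,3)B 0/4 unhappy · (4,4)R 3/4 ok · (4,5)R 2/3 ok · (4,6)B 0/3 unhappy · (4,7)R 0/2 unhappy
Row 5: (5,2)B 0/3 unhappy · (5,3)R 1/4 unhappy · (5,4)R 2/3 ok · (5,7)B 0/1 unhappy
Row 6: (6,1)R 1/1 ok · (6,2)R 1/3 unhappy · (6,3)B 1/3 unhappy · (6,4)B 2/3 ok · (6,5)B 2/2 ok · (6,6)B 1/1 ok
For instance (1,6) has only 1/2 same-type neighbors, below 5/8.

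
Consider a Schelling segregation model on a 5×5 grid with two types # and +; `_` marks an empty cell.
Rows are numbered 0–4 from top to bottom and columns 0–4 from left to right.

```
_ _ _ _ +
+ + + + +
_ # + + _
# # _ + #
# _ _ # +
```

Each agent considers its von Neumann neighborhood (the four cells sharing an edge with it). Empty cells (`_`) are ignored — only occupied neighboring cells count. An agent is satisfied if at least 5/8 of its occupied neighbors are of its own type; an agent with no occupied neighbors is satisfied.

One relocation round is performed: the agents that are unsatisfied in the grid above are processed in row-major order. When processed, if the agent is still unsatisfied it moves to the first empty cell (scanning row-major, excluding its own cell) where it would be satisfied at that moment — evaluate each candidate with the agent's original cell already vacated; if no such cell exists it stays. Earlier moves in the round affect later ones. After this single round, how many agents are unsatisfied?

Initially unsatisfied (in order): (2,1), (3,3), (3,4), (4,3), (4,4).
  (2,1) → (4,1).
  (3,3) → (0,0).
  (3,4) → (4,2).
  (4,3) → (3,2).
  (4,4): now satisfied by earlier moves; stays.
Resulting grid:
+ _ _ _ +
+ + + + +
_ _ + + _
# # # _ _
# # # _ +
All satisfied now.

0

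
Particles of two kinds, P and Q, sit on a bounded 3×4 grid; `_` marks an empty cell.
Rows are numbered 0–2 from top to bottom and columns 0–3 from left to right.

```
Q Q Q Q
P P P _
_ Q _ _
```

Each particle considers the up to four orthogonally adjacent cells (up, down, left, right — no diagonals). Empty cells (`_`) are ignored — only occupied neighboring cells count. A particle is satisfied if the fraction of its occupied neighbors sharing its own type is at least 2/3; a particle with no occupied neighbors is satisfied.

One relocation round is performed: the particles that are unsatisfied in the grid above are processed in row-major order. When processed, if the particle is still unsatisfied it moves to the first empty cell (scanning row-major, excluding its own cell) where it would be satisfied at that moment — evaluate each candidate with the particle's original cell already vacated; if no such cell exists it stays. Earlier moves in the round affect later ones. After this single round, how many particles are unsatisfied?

Initially unsatisfied (in order): (0,0), (1,0), (1,1), (1,2), (2,1).
  (0,0) → (2,3).
  (1,0): now satisfied by earlier moves; stays.
  (1,1): no empty cell satisfies it; stays.
  (1,2): no empty cell satisfies it; stays.
  (2,1) → (1,3).
Resulting grid:
_ Q Q Q
P P P Q
_ _ _ Q
Unsatisfied now: (0,1), (1,2).

2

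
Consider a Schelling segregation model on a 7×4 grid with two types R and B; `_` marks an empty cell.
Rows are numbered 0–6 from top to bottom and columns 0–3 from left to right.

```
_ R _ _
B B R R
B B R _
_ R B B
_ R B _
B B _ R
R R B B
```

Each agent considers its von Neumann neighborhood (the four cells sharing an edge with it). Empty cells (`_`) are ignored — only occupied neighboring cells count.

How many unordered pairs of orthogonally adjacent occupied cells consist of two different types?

12

Scan each occupied cell's neighbors to the right and below so each pair is counted once.
Row 0: R(0,1)–B(1,1)≠  → 1/1 unlike.
Row 1: B(1,0)–B(1,1)= B(1,0)–B(2,0)= B(1,1)–R(1,2)≠ B(1,1)–B(2,1)= R(1,2)–R(1,3)= R(1,2)–R(2,2)=  → 1/6 unlike.
Row 2: B(2,0)–B(2,1)= B(2,1)–R(2,2)≠ B(2,1)–R(3,1)≠ R(2,2)–B(3,2)≠  → 3/4 unlike.
Row 3: R(3,1)–B(3,2)≠ R(3,1)–R(4,1)= B(3,2)–B(3,3)= B(3,2)–B(4,2)=  → 1/4 unlike.
Row 4: R(4,1)–B(4,2)≠ R(4,1)–B(5,1)≠  → 2/2 unlike.
Row 5: B(5,0)–B(5,1)= B(5,0)–R(6,0)≠ B(5,1)–R(6,1)≠ R(5,3)–B(6,3)≠  → 3/4 unlike.
Row 6: R(6,0)–R(6,1)= R(6,1)–B(6,2)≠ B(6,2)–B(6,3)=  → 1/3 unlike.
Total adjacent occupied pairs: 24; unlike-type pairs: 12.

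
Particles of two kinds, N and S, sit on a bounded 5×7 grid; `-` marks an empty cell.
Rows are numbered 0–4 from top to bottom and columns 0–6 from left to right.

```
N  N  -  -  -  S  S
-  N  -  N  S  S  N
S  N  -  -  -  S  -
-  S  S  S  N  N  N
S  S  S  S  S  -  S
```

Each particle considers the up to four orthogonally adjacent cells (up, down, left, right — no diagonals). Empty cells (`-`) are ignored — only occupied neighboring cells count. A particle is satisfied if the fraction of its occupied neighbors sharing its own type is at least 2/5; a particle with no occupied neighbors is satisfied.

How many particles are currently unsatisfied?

6

(0,0)N 1/1 satisfied
(0,1)N 2/2 satisfied
(0,5)S 2/2 satisfied
(0,6)S 1/2 satisfied
(1,1)N 2/2 satisfied
(1,3)N 0/1 not
(1,4)S 1/2 satisfied
(1,5)S 3/4 satisfied
(1,6)N 0/2 not
(2,0)S 0/1 not
(2,1)N 1/3 not
(2,5)S 1/2 satisfied
(3,1)S 2/3 satisfied
(3,2)S 3/3 satisfied
(3,3)S 2/3 satisfied
(3,4)N 1/3 not
(3,5)N 2/3 satisfied
(3,6)N 1/2 satisfied
(4,0)S 1/1 satisfied
(4,1)S 3/3 satisfied
(4,2)S 3/3 satisfied
(4,3)S 3/3 satisfied
(4,4)S 1/2 satisfied
(4,6)S 0/1 not
Unsatisfied: (1,3), (1,6), (2,0), (2,1), (3,4), (4,6) — 6 in total.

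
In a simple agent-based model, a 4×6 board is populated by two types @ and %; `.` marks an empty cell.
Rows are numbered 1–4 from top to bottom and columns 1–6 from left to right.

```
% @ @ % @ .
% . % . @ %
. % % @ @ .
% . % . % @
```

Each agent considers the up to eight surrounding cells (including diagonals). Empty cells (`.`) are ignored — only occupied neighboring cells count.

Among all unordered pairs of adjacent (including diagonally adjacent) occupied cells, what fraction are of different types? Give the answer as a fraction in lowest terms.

16/31

Scan each occupied cell's neighbors to the right and below (and the two forward diagonals) so each pair is counted once.
Row 1: %(1,1)–@(1,2)≠ %(1,1)–%(2,1)= @(1,2)–@(1,3)= @(1,2)–%(2,3)≠ @(1,2)–%(2,1)≠ @(1,3)–%(1,4)≠ @(1,3)–%(2,3)≠ %(1,4)–@(1,5)≠ %(1,4)–@(2,5)≠ %(1,4)–%(2,3)= @(1,5)–@(2,5)= @(1,5)–%(2,6)≠  → 8/12 unlike.
Row 2: %(2,1)–%(3,2)= %(2,3)–%(3,3)= %(2,3)–@(3,4)≠ %(2,3)–%(3,2)= @(2,5)–%(2,6)≠ @(2,5)–@(3,5)= @(2,5)–@(3,4)= %(2,6)–@(3,5)≠  → 3/8 unlike.
Row 3: %(3,2)–%(3,3)= %(3,2)–%(4,3)= %(3,2)–%(4,1)= %(3,3)–@(3,4)≠ %(3,3)–%(4,3)= @(3,4)–@(3,5)= @(3,4)–%(4,5)≠ @(3,4)–%(4,3)≠ @(3,5)–%(4,5)≠ @(3,5)–@(4,6)=  → 4/10 unlike.
Row 4: %(4,5)–@(4,6)≠  → 1/1 unlike.
Total adjacent occupied pairs: 31; unlike-type pairs: 16.
16/31 is already in lowest terms.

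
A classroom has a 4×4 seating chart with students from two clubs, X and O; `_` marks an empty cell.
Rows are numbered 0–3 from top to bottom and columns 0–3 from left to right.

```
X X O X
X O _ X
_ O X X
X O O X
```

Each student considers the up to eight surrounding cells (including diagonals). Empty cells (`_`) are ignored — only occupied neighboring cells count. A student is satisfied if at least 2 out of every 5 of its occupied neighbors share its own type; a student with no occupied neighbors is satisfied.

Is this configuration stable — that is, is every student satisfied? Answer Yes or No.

(0,0)X 2/3 ok
(0,1)X 2/4 ok
(0,2)O 1/4 unhappy
(0,3)X 1/2 ok
(1,0)X 2/4 ok
(1,1)O 2/6 unhappy
(1,3)X 3/4 ok
(2,1)O 3/6 ok
(2,2)X 3/7 ok
(2,3)X 3/4 ok
(3,0)X 0/2 unhappy
(3,1)O 2/4 ok
(3,2)O 2/5 ok
(3,3)X 2/3 ok
For instance (0,2) has only 1/4 same-type neighbors, below 2/5.

No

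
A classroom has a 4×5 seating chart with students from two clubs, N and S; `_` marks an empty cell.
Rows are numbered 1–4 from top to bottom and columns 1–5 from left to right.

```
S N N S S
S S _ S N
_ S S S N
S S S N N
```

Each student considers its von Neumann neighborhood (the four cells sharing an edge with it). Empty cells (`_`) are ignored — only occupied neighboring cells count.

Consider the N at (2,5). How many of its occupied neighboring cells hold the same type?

Occupied neighbors of (2,5): (1,5)=S, (3,5)=N, (2,4)=S.
Same type (N): 1 of 3.

1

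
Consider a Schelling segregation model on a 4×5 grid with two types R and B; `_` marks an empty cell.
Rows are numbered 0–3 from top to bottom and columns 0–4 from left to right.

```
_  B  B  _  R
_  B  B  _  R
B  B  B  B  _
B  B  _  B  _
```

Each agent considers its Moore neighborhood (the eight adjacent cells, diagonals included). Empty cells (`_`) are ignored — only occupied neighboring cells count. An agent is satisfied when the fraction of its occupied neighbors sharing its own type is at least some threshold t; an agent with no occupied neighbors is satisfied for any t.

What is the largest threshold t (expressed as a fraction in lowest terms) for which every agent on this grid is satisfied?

1/2

Row 0: (0,1)B 3/3 · (0,2)B 3/3 · (0,4)R 1/1
Row 1: (1,1)B 6/6 · (1,2)B 6/6 · (1,4)R 1/2
Row 2: (2,0)B 4/4 · (2,1)B 6/6 · (2,2)B 6/6 · (2,3)B 3/4
Row 3: (3,0)B 3/3 · (3,1)B 4/4 · (3,3)B 2/2
The smallest same-type fraction is 1/2 at (1,4), which reduces to 1/2. Any threshold above that leaves this agent unsatisfied.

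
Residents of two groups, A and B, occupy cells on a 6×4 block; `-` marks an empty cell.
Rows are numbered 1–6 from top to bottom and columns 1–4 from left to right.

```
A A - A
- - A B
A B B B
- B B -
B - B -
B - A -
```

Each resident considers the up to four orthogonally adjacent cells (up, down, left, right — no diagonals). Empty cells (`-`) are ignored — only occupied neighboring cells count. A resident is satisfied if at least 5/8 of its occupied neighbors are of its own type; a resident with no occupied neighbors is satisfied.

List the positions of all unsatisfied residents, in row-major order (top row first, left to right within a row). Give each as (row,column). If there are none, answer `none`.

(1,4), (2,3), (2,4), (3,1), (5,3), (6,3)

Row 1: (1,1)A 1/1 satisfied · (1,2)A 1/1 satisfied · (1,4)A 0/1 not
Row 2: (2,3)A 0/2 not · (2,4)B 1/3 not
Row 3: (3,1)A 0/1 not · (3,2)B 2/3 satisfied · (3,3)B 3/4 satisfied · (3,4)B 2/2 satisfied
Row 4: (4,2)B 2/2 satisfied · (4,3)B 3/3 satisfied
Row 5: (5,1)B 1/1 satisfied · (5,3)B 1/2 not
Row 6: (6,1)B 1/1 satisfied · (6,3)A 0/1 not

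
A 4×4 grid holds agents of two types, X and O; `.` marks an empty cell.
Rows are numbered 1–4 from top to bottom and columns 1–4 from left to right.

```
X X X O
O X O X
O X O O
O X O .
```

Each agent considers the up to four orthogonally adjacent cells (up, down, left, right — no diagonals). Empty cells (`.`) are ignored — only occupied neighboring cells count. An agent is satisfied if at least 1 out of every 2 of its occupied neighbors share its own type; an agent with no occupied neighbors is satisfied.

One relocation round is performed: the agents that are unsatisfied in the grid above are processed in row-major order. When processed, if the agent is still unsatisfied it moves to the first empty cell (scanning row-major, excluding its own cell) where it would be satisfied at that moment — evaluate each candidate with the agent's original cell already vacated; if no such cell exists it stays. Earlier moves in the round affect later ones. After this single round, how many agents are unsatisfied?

3

Initially unsatisfied (in order): (1,3), (1,4), (2,1), (2,3), (2,4), (4,2).
  (1,3): no empty cell satisfies it; stays.
  (1,4) → (4,4).
  (2,1): no empty cell satisfies it; stays.
  (2,3): no empty cell satisfies it; stays.
  (2,4) → (1,4).
  (4,2): no empty cell satisfies it; stays.
Resulting grid:
X X X X
O X O .
O X O O
O X O O
Unsatisfied now: (2,1), (2,3), (4,2).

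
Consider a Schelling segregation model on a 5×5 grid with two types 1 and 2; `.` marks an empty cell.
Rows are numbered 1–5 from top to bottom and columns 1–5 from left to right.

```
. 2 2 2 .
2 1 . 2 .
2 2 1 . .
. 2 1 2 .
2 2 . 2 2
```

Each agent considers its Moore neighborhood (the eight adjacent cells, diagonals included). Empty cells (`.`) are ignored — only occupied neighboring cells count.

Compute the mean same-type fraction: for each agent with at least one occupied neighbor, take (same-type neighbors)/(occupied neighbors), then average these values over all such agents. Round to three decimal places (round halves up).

(1,2)2 2/3
(1,3)2 3/4
(1,4)2 2/2
(2,1)2 3/4
(2,2)1 1/6
(2,4)2 2/3
(3,1)2 3/4
(3,2)2 3/6
(3,3)1 2/6
(4,2)2 4/6
(4,3)1 1/6
(4,4)2 2/4
(5,1)2 2/2
(5,2)2 2/3
(5,4)2 2/3
(5,5)2 2/2
Sum over 16 agents: 2/3 + 3/4 + 2/2 + 3/4 + 1/6 + 2/3 + 3/4 + 3/6 + 2/6 + 4/6 + 1/6 + 2/4 + 2/2 + 2/3 + 2/3 + 2/2 = 41/4; mean = 41/4 ÷ 16 = 41/64 = 0.640625 → 0.641.

0.641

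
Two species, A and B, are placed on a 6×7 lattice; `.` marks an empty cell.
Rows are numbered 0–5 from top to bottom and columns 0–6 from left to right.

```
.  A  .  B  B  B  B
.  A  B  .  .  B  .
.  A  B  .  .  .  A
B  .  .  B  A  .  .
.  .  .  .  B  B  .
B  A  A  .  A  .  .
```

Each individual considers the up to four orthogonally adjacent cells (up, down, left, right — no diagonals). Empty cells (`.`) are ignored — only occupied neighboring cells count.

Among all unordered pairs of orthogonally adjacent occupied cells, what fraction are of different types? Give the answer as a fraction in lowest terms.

Scan each occupied cell's neighbors to the right and below so each pair is counted once.
From row 0: 0 unlike of 5 pairs (running 0/5).
From row 1: 1 unlike of 3 pairs (running 1/8).
From row 2: 1 unlike of 1 pairs (running 2/9).
From row 3: 2 unlike of 2 pairs (running 4/11).
From row 4: 1 unlike of 2 pairs (running 5/13).
From row 5: 1 unlike of 2 pairs (running 6/15).
Total adjacent occupied pairs: 15; unlike-type pairs: 6.
6/15 reduces to 2/5.

2/5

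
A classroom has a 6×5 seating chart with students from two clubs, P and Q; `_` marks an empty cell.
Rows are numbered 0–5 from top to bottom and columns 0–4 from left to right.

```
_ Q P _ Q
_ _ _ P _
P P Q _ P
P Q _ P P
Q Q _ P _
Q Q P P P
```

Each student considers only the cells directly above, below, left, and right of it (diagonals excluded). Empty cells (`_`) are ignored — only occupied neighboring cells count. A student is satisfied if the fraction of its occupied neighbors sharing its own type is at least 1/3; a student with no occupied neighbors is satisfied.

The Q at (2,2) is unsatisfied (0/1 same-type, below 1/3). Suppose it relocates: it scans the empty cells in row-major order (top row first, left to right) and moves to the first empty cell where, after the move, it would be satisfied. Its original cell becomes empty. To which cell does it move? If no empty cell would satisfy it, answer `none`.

(0,0)

Vacating (2,2). Empty cells in order:
  (0,0): 1/1 same-type → satisfied — stop here.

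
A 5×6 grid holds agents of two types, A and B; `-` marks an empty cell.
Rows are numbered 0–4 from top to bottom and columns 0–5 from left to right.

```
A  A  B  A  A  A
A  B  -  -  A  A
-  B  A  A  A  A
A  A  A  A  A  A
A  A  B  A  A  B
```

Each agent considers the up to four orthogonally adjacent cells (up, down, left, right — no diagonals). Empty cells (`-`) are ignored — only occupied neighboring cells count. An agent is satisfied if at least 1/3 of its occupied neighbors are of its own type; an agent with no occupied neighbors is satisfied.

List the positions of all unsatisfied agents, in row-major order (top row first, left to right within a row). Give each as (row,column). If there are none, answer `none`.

(0,2), (4,2), (4,5)

Row 0: (0,0)A 2/2 satisfied · (0,1)A 1/3 satisfied · (0,2)B 0/2 not · (0,3)A 1/2 satisfied · (0,4)A 3/3 satisfied · (0,5)A 2/2 satisfied
Row 1: (1,0)A 1/2 satisfied · (1,1)B 1/3 satisfied · (1,4)A 3/3 satisfied · (1,5)A 3/3 satisfied
Row 2: (2,1)B 1/3 satisfied · (2,2)A 2/3 satisfied · (2,3)A 3/3 satisfied · (2,4)A 4/4 satisfied · (2,5)A 3/3 satisfied
Row 3: (3,0)A 2/2 satisfied · (3,1)A 3/4 satisfied · (3,2)A 3/4 satisfied · (3,3)A 4/4 satisfied · (3,4)A 4/4 satisfied · (3,5)A 2/3 satisfied
Row 4: (4,0)A 2/2 satisfied · (4,1)A 2/3 satisfied · (4,2)B 0/3 not · (4,3)A 2/3 satisfied · (4,4)A 2/3 satisfied · (4,5)B 0/2 not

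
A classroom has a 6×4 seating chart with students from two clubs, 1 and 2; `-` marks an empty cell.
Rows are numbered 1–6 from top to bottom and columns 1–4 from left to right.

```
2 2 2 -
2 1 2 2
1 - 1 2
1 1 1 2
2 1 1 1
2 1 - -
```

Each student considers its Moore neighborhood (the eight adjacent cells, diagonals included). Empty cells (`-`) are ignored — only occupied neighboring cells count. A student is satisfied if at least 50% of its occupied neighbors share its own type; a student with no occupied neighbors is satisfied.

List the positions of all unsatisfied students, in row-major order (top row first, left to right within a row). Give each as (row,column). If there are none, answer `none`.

(2,2), (3,3), (4,4), (5,1), (6,1)

(1,1)2 2/3 satisfied
(1,2)2 4/5 satisfied
(1,3)2 3/4 satisfied
(2,1)2 2/4 satisfied
(2,2)1 2/7 not
(2,3)2 4/6 satisfied
(2,4)2 3/4 satisfied
(3,1)1 3/4 satisfied
(3,3)1 3/7 not
(3,4)2 3/5 satisfied
(4,1)1 3/4 satisfied
(4,2)1 6/7 satisfied
(4,3)1 5/7 satisfied
(4,4)2 1/5 not
(5,1)2 1/5 not
(5,2)1 5/7 satisfied
(5,3)1 5/6 satisfied
(5,4)1 2/3 satisfied
(6,1)2 1/3 not
(6,2)1 2/4 satisfied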